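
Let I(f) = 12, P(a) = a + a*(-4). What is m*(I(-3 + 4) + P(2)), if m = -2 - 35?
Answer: -222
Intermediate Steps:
m = -37
P(a) = -3*a (P(a) = a - 4*a = -3*a)
m*(I(-3 + 4) + P(2)) = -37*(12 - 3*2) = -37*(12 - 6) = -37*6 = -222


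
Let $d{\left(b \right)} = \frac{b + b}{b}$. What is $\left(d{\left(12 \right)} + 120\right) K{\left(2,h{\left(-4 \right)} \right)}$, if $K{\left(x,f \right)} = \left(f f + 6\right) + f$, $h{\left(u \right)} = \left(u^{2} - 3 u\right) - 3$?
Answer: $80032$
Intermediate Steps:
$h{\left(u \right)} = -3 + u^{2} - 3 u$
$d{\left(b \right)} = 2$ ($d{\left(b \right)} = \frac{2 b}{b} = 2$)
$K{\left(x,f \right)} = 6 + f + f^{2}$ ($K{\left(x,f \right)} = \left(f^{2} + 6\right) + f = \left(6 + f^{2}\right) + f = 6 + f + f^{2}$)
$\left(d{\left(12 \right)} + 120\right) K{\left(2,h{\left(-4 \right)} \right)} = \left(2 + 120\right) \left(6 - \left(-9 - 16\right) + \left(-3 + \left(-4\right)^{2} - -12\right)^{2}\right) = 122 \left(6 + \left(-3 + 16 + 12\right) + \left(-3 + 16 + 12\right)^{2}\right) = 122 \left(6 + 25 + 25^{2}\right) = 122 \left(6 + 25 + 625\right) = 122 \cdot 656 = 80032$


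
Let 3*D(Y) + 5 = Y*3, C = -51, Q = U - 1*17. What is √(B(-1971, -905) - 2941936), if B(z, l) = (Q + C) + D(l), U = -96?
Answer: 2*I*√6621765/3 ≈ 1715.5*I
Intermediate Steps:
Q = -113 (Q = -96 - 1*17 = -96 - 17 = -113)
D(Y) = -5/3 + Y (D(Y) = -5/3 + (Y*3)/3 = -5/3 + (3*Y)/3 = -5/3 + Y)
B(z, l) = -497/3 + l (B(z, l) = (-113 - 51) + (-5/3 + l) = -164 + (-5/3 + l) = -497/3 + l)
√(B(-1971, -905) - 2941936) = √((-497/3 - 905) - 2941936) = √(-3212/3 - 2941936) = √(-8829020/3) = 2*I*√6621765/3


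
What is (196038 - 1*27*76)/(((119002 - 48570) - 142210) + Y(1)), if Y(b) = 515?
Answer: -193986/71263 ≈ -2.7221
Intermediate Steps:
(196038 - 1*27*76)/(((119002 - 48570) - 142210) + Y(1)) = (196038 - 1*27*76)/(((119002 - 48570) - 142210) + 515) = (196038 - 27*76)/((70432 - 142210) + 515) = (196038 - 2052)/(-71778 + 515) = 193986/(-71263) = 193986*(-1/71263) = -193986/71263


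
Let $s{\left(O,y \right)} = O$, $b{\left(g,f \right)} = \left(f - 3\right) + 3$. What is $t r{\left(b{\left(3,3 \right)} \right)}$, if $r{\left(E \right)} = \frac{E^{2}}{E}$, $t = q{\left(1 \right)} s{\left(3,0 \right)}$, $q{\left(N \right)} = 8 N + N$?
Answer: $81$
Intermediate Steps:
$b{\left(g,f \right)} = f$ ($b{\left(g,f \right)} = \left(-3 + f\right) + 3 = f$)
$q{\left(N \right)} = 9 N$
$t = 27$ ($t = 9 \cdot 1 \cdot 3 = 9 \cdot 3 = 27$)
$r{\left(E \right)} = E$
$t r{\left(b{\left(3,3 \right)} \right)} = 27 \cdot 3 = 81$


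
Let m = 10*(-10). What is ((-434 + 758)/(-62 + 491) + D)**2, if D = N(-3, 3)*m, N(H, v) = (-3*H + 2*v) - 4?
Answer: 24709324864/20449 ≈ 1.2083e+6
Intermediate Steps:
N(H, v) = -4 - 3*H + 2*v
m = -100
D = -1100 (D = (-4 - 3*(-3) + 2*3)*(-100) = (-4 + 9 + 6)*(-100) = 11*(-100) = -1100)
((-434 + 758)/(-62 + 491) + D)**2 = ((-434 + 758)/(-62 + 491) - 1100)**2 = (324/429 - 1100)**2 = (324*(1/429) - 1100)**2 = (108/143 - 1100)**2 = (-157192/143)**2 = 24709324864/20449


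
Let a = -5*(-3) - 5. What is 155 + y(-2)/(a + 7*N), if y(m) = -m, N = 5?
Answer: 6977/45 ≈ 155.04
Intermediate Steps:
a = 10 (a = 15 - 5 = 10)
155 + y(-2)/(a + 7*N) = 155 + (-1*(-2))/(10 + 7*5) = 155 + 2/(10 + 35) = 155 + 2/45 = 6977/45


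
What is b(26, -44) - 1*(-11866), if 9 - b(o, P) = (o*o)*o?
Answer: -5701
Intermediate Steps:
b(o, P) = 9 - o**3 (b(o, P) = 9 - o*o*o = 9 - o**2*o = 9 - o**3)
b(26, -44) - 1*(-11866) = (9 - 1*26**3) - 1*(-11866) = (9 - 1*17576) + 11866 = (9 - 17576) + 11866 = -17567 + 11866 = -5701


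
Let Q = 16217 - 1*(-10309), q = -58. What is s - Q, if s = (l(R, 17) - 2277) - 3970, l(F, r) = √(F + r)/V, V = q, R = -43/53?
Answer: -32773 - √45474/3074 ≈ -32773.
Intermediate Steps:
R = -43/53 (R = -43*1/53 = -43/53 ≈ -0.81132)
V = -58
l(F, r) = -√(F + r)/58 (l(F, r) = √(F + r)/(-58) = √(F + r)*(-1/58) = -√(F + r)/58)
Q = 26526 (Q = 16217 + 10309 = 26526)
s = -6247 - √45474/3074 (s = (-√(-43/53 + 17)/58 - 2277) - 3970 = (-√45474/3074 - 2277) - 3970 = (-2277 - √45474/3074) - 3970 = -6247 - √45474/3074 ≈ -6247.1)
s - Q = (-6247 - √45474/3074) - 1*26526 = (-6247 - √45474/3074) - 26526 = -32773 - √45474/3074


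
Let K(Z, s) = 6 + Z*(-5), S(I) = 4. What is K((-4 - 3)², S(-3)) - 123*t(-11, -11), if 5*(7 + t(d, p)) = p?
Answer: 4463/5 ≈ 892.60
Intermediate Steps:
t(d, p) = -7 + p/5
K(Z, s) = 6 - 5*Z
K((-4 - 3)², S(-3)) - 123*t(-11, -11) = (6 - 5*(-4 - 3)²) - 123*(-7 + (⅕)*(-11)) = (6 - 5*(-7)²) - 123*(-7 - 11/5) = (6 - 5*49) - 123*(-46/5) = (6 - 245) + 5658/5 = -239 + 5658/5 = 4463/5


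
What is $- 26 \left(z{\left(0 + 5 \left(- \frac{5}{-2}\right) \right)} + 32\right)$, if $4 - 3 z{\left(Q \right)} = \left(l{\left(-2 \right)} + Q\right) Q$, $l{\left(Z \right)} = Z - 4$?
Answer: $- \frac{325}{2} \approx -162.5$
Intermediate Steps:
$l{\left(Z \right)} = -4 + Z$
$z{\left(Q \right)} = \frac{4}{3} - \frac{Q \left(-6 + Q\right)}{3}$ ($z{\left(Q \right)} = \frac{4}{3} - \frac{\left(\left(-4 - 2\right) + Q\right) Q}{3} = \frac{4}{3} - \frac{\left(-6 + Q\right) Q}{3} = \frac{4}{3} - \frac{Q \left(-6 + Q\right)}{3}$)
$- 26 \left(z{\left(0 + 5 \left(- \frac{5}{-2}\right) \right)} + 32\right) = - 26 \left(\left(\frac{4}{3} + 2 \left(0 + 5 \left(- \frac{5}{-2}\right)\right) - \frac{\left(0 + 5 \left(- \frac{5}{-2}\right)\right)^{2}}{3}\right) + 32\right) = - 26 \left(\left(\frac{4}{3} + 2 \left(0 + 5 \left(\left(-5\right) \left(- \frac{1}{2}\right)\right)\right) - \frac{\left(0 + 5 \left(\left(-5\right) \left(- \frac{1}{2}\right)\right)\right)^{2}}{3}\right) + 32\right) = - 26 \left(\left(\frac{4}{3} + 2 \left(0 + 5 \cdot \frac{5}{2}\right) - \frac{\left(0 + 5 \cdot \frac{5}{2}\right)^{2}}{3}\right) + 32\right) = - 26 \left(\left(\frac{4}{3} + 2 \left(0 + \frac{25}{2}\right) - \frac{\left(0 + \frac{25}{2}\right)^{2}}{3}\right) + 32\right) = - 26 \left(\left(\frac{4}{3} + 2 \cdot \frac{25}{2} - \frac{\left(\frac{25}{2}\right)^{2}}{3}\right) + 32\right) = - 26 \left(\left(\frac{4}{3} + 25 - \frac{625}{12}\right) + 32\right) = - 26 \left(- \frac{103}{4} + 32\right) = \left(-26\right) \frac{25}{4} = - \frac{325}{2}$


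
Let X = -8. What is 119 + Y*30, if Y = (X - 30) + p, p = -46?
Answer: -2401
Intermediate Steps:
Y = -84 (Y = (-8 - 30) - 46 = -38 - 46 = -84)
119 + Y*30 = 119 - 84*30 = 119 - 2520 = -2401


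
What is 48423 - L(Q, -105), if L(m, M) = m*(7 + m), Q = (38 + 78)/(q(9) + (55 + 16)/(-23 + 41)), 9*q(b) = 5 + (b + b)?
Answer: 8108551/169 ≈ 47980.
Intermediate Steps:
q(b) = 5/9 + 2*b/9 (q(b) = (5 + (b + b))/9 = (5 + 2*b)/9 = 5/9 + 2*b/9)
Q = 232/13 (Q = (38 + 78)/((5/9 + (2/9)*9) + (55 + 16)/(-23 + 41)) = 116/((5/9 + 2) + 71/18) = 116/(23/9 + 71*(1/18)) = 116/(23/9 + 71/18) = 116/(13/2) = 116*(2/13) = 232/13 ≈ 17.846)
48423 - L(Q, -105) = 48423 - 232*(7 + 232/13)/13 = 48423 - 232*323/(13*13) = 48423 - 1*74936/169 = 48423 - 74936/169 = 8108551/169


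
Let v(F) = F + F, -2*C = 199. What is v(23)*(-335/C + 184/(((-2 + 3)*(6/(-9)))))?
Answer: -2495684/199 ≈ -12541.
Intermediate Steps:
C = -199/2 (C = -1/2*199 = -199/2 ≈ -99.500)
v(F) = 2*F
v(23)*(-335/C + 184/(((-2 + 3)*(6/(-9))))) = (2*23)*(-335/(-199/2) + 184/(((-2 + 3)*(6/(-9))))) = 46*(-335*(-2/199) + 184/((1*(6*(-1/9))))) = 46*(670/199 + 184/((1*(-2/3)))) = 46*(670/199 + 184/(-2/3)) = 46*(670/199 + 184*(-3/2)) = 46*(670/199 - 276) = 46*(-54254/199) = -2495684/199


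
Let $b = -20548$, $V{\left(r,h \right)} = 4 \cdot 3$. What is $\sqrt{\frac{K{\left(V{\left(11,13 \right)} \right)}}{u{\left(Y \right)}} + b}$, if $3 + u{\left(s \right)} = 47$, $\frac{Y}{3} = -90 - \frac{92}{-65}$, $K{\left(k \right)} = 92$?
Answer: $\frac{i \sqrt{2486055}}{11} \approx 143.34 i$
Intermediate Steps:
$V{\left(r,h \right)} = 12$
$Y = - \frac{17274}{65}$ ($Y = 3 \left(-90 - \frac{92}{-65}\right) = 3 \left(-90 - 92 \left(- \frac{1}{65}\right)\right) = 3 \left(-90 - - \frac{92}{65}\right) = 3 \left(-90 + \frac{92}{65}\right) = 3 \left(- \frac{5758}{65}\right) = - \frac{17274}{65} \approx -265.75$)
$u{\left(s \right)} = 44$ ($u{\left(s \right)} = -3 + 47 = 44$)
$\sqrt{\frac{K{\left(V{\left(11,13 \right)} \right)}}{u{\left(Y \right)}} + b} = \sqrt{\frac{92}{44} - 20548} = \sqrt{92 \cdot \frac{1}{44} - 20548} = \sqrt{\frac{23}{11} - 20548} = \sqrt{- \frac{226005}{11}} = \frac{i \sqrt{2486055}}{11}$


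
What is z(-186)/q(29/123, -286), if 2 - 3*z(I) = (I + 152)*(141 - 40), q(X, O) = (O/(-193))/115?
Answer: 38131010/429 ≈ 88884.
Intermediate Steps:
q(X, O) = -O/22195 (q(X, O) = (O*(-1/193))*(1/115) = -O/193*(1/115) = -O/22195)
z(I) = -15350/3 - 101*I/3 (z(I) = ⅔ - (I + 152)*(141 - 40)/3 = ⅔ - (152 + I)*101/3 = ⅔ - (15352 + 101*I)/3 = ⅔ + (-15352/3 - 101*I/3) = -15350/3 - 101*I/3)
z(-186)/q(29/123, -286) = (-15350/3 - 101/3*(-186))/((-1/22195*(-286))) = (-15350/3 + 6262)/(286/22195) = (3436/3)*(22195/286) = 38131010/429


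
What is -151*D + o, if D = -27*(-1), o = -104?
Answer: -4181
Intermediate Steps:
D = 27
-151*D + o = -151*27 - 104 = -4077 - 104 = -4181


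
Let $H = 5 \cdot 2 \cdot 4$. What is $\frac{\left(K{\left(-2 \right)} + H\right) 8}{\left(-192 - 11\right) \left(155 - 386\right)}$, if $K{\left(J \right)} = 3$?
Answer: $\frac{344}{46893} \approx 0.0073358$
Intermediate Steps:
$H = 40$ ($H = 10 \cdot 4 = 40$)
$\frac{\left(K{\left(-2 \right)} + H\right) 8}{\left(-192 - 11\right) \left(155 - 386\right)} = \frac{\left(3 + 40\right) 8}{\left(-192 - 11\right) \left(155 - 386\right)} = \frac{43 \cdot 8}{\left(-203\right) \left(-231\right)} = \frac{344}{46893}$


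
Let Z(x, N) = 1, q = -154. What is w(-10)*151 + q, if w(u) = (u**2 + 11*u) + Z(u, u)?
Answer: -1513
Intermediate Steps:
w(u) = 1 + u**2 + 11*u (w(u) = (u**2 + 11*u) + 1 = 1 + u**2 + 11*u)
w(-10)*151 + q = (1 + (-10)**2 + 11*(-10))*151 - 154 = (1 + 100 - 110)*151 - 154 = -9*151 - 154 = -1359 - 154 = -1513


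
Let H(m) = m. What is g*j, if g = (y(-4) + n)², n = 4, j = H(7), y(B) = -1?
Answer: 63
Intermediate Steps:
j = 7
g = 9 (g = (-1 + 4)² = 3² = 9)
g*j = 9*7 = 63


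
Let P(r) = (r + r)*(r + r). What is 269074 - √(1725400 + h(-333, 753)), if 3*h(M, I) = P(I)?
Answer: 269074 - 2*√620353 ≈ 2.6750e+5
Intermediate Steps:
P(r) = 4*r² (P(r) = (2*r)*(2*r) = 4*r²)
h(M, I) = 4*I²/3 (h(M, I) = (4*I²)/3 = 4*I²/3)
269074 - √(1725400 + h(-333, 753)) = 269074 - √(1725400 + (4/3)*753²) = 269074 - √(1725400 + (4/3)*567009) = 269074 - √(1725400 + 756012) = 269074 - √2481412 = 269074 - 2*√620353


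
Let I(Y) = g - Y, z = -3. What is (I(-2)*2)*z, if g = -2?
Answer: 0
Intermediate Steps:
I(Y) = -2 - Y
(I(-2)*2)*z = ((-2 - 1*(-2))*2)*(-3) = ((-2 + 2)*2)*(-3) = (0*2)*(-3) = 0*(-3) = 0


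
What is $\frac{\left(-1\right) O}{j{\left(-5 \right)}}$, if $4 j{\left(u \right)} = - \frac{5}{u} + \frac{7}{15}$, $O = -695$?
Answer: $\frac{20850}{11} \approx 1895.5$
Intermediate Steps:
$j{\left(u \right)} = \frac{7}{60} - \frac{5}{4 u}$ ($j{\left(u \right)} = \frac{- \frac{5}{u} + \frac{7}{15}}{4} = \frac{\frac{7}{15} - \frac{5}{u}}{4} = \frac{7}{60} - \frac{5}{4 u}$)
$\frac{\left(-1\right) O}{j{\left(-5 \right)}} = \frac{\left(-1\right) \left(-695\right)}{\frac{1}{60} \frac{1}{-5} \left(-75 + 7 \left(-5\right)\right)} = \frac{695}{\frac{1}{60} \left(- \frac{1}{5}\right) \left(-75 - 35\right)} = \frac{695}{\frac{1}{60} \left(- \frac{1}{5}\right) \left(-110\right)} = \frac{695}{\frac{11}{30}} = 695 \cdot \frac{30}{11} = \frac{20850}{11}$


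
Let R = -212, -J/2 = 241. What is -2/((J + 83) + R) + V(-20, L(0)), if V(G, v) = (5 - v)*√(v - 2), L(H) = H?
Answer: 2/611 + 5*I*√2 ≈ 0.0032733 + 7.0711*I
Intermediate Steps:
J = -482 (J = -2*241 = -482)
V(G, v) = √(-2 + v)*(5 - v) (V(G, v) = (5 - v)*√(-2 + v) = √(-2 + v)*(5 - v))
-2/((J + 83) + R) + V(-20, L(0)) = -2/((-482 + 83) - 212) + √(-2 + 0)*(5 - 1*0) = -2/(-399 - 212) + √(-2)*(5 + 0) = -2/(-611) + (I*√2)*5 = -1/611*(-2) + 5*I*√2 = 2/611 + 5*I*√2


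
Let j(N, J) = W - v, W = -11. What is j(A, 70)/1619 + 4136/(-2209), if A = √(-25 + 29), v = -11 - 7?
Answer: -142143/76093 ≈ -1.8680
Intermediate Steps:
v = -18
A = 2 (A = √4 = 2)
j(N, J) = 7 (j(N, J) = -11 - 1*(-18) = -11 + 18 = 7)
j(A, 70)/1619 + 4136/(-2209) = 7/1619 + 4136/(-2209) = 7*(1/1619) + 4136*(-1/2209) = 7/1619 - 88/47 = -142143/76093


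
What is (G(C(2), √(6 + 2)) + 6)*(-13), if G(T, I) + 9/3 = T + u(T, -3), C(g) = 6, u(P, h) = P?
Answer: -195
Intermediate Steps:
G(T, I) = -3 + 2*T (G(T, I) = -3 + (T + T) = -3 + 2*T)
(G(C(2), √(6 + 2)) + 6)*(-13) = ((-3 + 2*6) + 6)*(-13) = ((-3 + 12) + 6)*(-13) = (9 + 6)*(-13) = 15*(-13) = -195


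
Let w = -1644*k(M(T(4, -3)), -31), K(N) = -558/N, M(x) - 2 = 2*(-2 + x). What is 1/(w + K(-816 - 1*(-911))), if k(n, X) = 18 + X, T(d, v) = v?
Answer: 95/2029782 ≈ 4.6803e-5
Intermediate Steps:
M(x) = -2 + 2*x (M(x) = 2 + 2*(-2 + x) = 2 + (-4 + 2*x) = -2 + 2*x)
w = 21372 (w = -1644*(18 - 31) = -1644*(-13) = 21372)
1/(w + K(-816 - 1*(-911))) = 1/(21372 - 558/(-816 - 1*(-911))) = 1/(21372 - 558/(-816 + 911)) = 1/(21372 - 558/95) = 1/(2029782/95) = 95/2029782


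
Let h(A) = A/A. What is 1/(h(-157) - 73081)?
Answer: -1/73080 ≈ -1.3684e-5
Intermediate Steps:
h(A) = 1
1/(h(-157) - 73081) = 1/(1 - 73081) = 1/(-73080) = -1/73080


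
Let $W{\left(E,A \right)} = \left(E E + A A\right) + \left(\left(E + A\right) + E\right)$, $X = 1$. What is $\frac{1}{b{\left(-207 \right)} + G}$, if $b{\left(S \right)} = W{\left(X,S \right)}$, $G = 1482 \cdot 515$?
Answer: $\frac{1}{805875} \approx 1.2409 \cdot 10^{-6}$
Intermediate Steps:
$G = 763230$
$W{\left(E,A \right)} = A + A^{2} + E^{2} + 2 E$ ($W{\left(E,A \right)} = \left(E^{2} + A^{2}\right) + \left(\left(A + E\right) + E\right) = \left(A^{2} + E^{2}\right) + \left(A + 2 E\right) = A + A^{2} + E^{2} + 2 E$)
$b{\left(S \right)} = 3 + S + S^{2}$ ($b{\left(S \right)} = S + S^{2} + 1^{2} + 2 \cdot 1 = S + S^{2} + 1 + 2 = 3 + S + S^{2}$)
$\frac{1}{b{\left(-207 \right)} + G} = \frac{1}{\left(3 - 207 + \left(-207\right)^{2}\right) + 763230} = \frac{1}{\left(3 - 207 + 42849\right) + 763230} = \frac{1}{42645 + 763230} = \frac{1}{805875}$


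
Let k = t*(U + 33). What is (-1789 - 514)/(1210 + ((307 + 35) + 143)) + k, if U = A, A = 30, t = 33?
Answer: 3521602/1695 ≈ 2077.6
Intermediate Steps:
U = 30
k = 2079 (k = 33*(30 + 33) = 33*63 = 2079)
(-1789 - 514)/(1210 + ((307 + 35) + 143)) + k = (-1789 - 514)/(1210 + ((307 + 35) + 143)) + 2079 = -2303/(1210 + (342 + 143)) + 2079 = -2303/(1210 + 485) + 2079 = -2303/1695 + 2079 = 3521602/1695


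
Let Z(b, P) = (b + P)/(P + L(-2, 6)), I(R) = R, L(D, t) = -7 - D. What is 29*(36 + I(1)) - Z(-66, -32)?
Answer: 39603/37 ≈ 1070.4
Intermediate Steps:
Z(b, P) = (P + b)/(-5 + P) (Z(b, P) = (b + P)/(P + (-7 - 1*(-2))) = (P + b)/(P + (-7 + 2)) = (P + b)/(P - 5) = (P + b)/(-5 + P))
29*(36 + I(1)) - Z(-66, -32) = 29*(36 + 1) - (-32 - 66)/(-5 - 32) = 29*37 - (-98)/(-37) = 1073 - (-1)*(-98)/37 = 1073 - 1*98/37 = 1073 - 98/37 = 39603/37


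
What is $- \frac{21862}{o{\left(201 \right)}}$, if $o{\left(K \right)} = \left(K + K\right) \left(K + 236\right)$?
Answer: $- \frac{10931}{87837} \approx -0.12445$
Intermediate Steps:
$o{\left(K \right)} = 2 K \left(236 + K\right)$
$- \frac{21862}{o{\left(201 \right)}} = - \frac{21862}{2 \cdot 201 \left(236 + 201\right)} = - \frac{21862}{2 \cdot 201 \cdot 437} = - \frac{21862}{175674} = \left(-21862\right) \frac{1}{175674} = - \frac{10931}{87837}$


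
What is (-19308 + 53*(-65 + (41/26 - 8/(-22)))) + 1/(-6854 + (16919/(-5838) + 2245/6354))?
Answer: -891562462067023/39362319568 ≈ -22650.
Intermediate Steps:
(-19308 + 53*(-65 + (41/26 - 8/(-22)))) + 1/(-6854 + (16919/(-5838) + 2245/6354)) = (-19308 + 53*(-65 + (41*(1/26) - 8*(-1/22)))) + 1/(-6854 + (16919*(-1/5838) + 2245*(1/6354))) = (-19308 + 53*(-65 + (41/26 + 4/11))) + 1/(-6854 + (-2417/834 + 2245/6354)) = (-19308 + 53*(-65 + 555/286)) + 1/(-6854 - 1123774/441603) = (-19308 + 53*(-18035/286)) + 1/(-3027870736/441603) = (-19308 - 955855/286) - 441603/3027870736 = -6477943/286 - 441603/3027870736 = -891562462067023/39362319568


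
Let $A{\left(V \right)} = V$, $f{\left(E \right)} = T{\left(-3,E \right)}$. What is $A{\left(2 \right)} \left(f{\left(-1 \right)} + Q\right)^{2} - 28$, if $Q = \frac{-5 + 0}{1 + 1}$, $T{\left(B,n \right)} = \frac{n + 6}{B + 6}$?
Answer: $- \frac{479}{18} \approx -26.611$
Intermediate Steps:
$T{\left(B,n \right)} = \frac{6 + n}{6 + B}$
$f{\left(E \right)} = 2 + \frac{E}{3}$ ($f{\left(E \right)} = \frac{6 + E}{6 - 3} = \frac{6 + E}{3} = 2 + \frac{E}{3}$)
$Q = - \frac{5}{2} \approx -2.5$
$A{\left(2 \right)} \left(f{\left(-1 \right)} + Q\right)^{2} - 28 = 2 \left(\left(2 + \frac{1}{3} \left(-1\right)\right) - \frac{5}{2}\right)^{2} - 28 = 2 \left(\left(2 - \frac{1}{3}\right) - \frac{5}{2}\right)^{2} - 28 = 2 \left(\frac{5}{3} - \frac{5}{2}\right)^{2} - 28 = 2 \left(- \frac{5}{6}\right)^{2} - 28 = 2 \cdot \frac{25}{36} - 28 = \frac{25}{18} - 28 = - \frac{479}{18}$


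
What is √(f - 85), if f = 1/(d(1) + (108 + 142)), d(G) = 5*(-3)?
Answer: I*√4693890/235 ≈ 9.2193*I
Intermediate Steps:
d(G) = -15
f = 1/235 (f = 1/(-15 + (108 + 142)) = 1/(-15 + 250) = 1/235 ≈ 0.0042553)
√(f - 85) = √(1/235 - 85) = √(-19974/235) = I*√4693890/235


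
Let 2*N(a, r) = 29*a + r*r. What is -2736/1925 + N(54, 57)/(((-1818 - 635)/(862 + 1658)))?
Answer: -1062317628/429275 ≈ -2474.7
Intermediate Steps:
N(a, r) = r**2/2 + 29*a/2 (N(a, r) = (29*a + r*r)/2 = (29*a + r**2)/2 = (r**2 + 29*a)/2 = r**2/2 + 29*a/2)
-2736/1925 + N(54, 57)/(((-1818 - 635)/(862 + 1658))) = -2736/1925 + ((1/2)*57**2 + (29/2)*54)/(((-1818 - 635)/(862 + 1658))) = -2736*1/1925 + ((1/2)*3249 + 783)/((-2453/2520)) = -2736/1925 + (3249/2 + 783)/((-2453*1/2520)) = -2736/1925 + 4815/(2*(-2453/2520)) = -2736/1925 + (4815/2)*(-2520/2453) = -2736/1925 - 6066900/2453 = -1062317628/429275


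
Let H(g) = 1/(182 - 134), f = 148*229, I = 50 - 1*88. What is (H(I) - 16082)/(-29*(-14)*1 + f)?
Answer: -771935/1646304 ≈ -0.46889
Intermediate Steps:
I = -38 (I = 50 - 88 = -38)
f = 33892
H(g) = 1/48
(H(I) - 16082)/(-29*(-14)*1 + f) = (1/48 - 16082)/(-29*(-14)*1 + 33892) = -771935/(48*(406*1 + 33892)) = -771935/(48*(406 + 33892)) = -771935/48/34298 = -771935/48*1/34298 = -771935/1646304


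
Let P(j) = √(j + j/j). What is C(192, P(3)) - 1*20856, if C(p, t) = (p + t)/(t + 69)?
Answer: -1480582/71 ≈ -20853.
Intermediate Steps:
P(j) = √(1 + j) (P(j) = √(j + 1) = √(1 + j))
C(p, t) = (p + t)/(69 + t)
C(192, P(3)) - 1*20856 = (192 + √(1 + 3))/(69 + √(1 + 3)) - 1*20856 = (192 + √4)/(69 + √4) - 20856 = (192 + 2)/(69 + 2) - 20856 = 194/71 - 20856 = -1480582/71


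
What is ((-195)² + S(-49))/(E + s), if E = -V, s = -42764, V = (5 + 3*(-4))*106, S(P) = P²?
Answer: -20213/21011 ≈ -0.96202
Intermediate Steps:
V = -742 (V = (5 - 12)*106 = -7*106 = -742)
E = 742 (E = -1*(-742) = 742)
((-195)² + S(-49))/(E + s) = ((-195)² + (-49)²)/(742 - 42764) = (38025 + 2401)/(-42022) = 40426*(-1/42022) = -20213/21011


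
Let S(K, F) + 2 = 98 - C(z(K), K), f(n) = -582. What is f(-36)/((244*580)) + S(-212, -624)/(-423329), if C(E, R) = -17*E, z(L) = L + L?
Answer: 380056381/29954760040 ≈ 0.012688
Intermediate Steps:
z(L) = 2*L
S(K, F) = 96 + 34*K (S(K, F) = -2 + (98 - (-17)*2*K) = -2 + (98 - (-34)*K) = -2 + (98 + 34*K) = 96 + 34*K)
f(-36)/((244*580)) + S(-212, -624)/(-423329) = -582/(244*580) + (96 + 34*(-212))/(-423329) = -582/141520 + (96 - 7208)*(-1/423329) = -582*1/141520 - 7112*(-1/423329) = -291/70760 + 7112/423329 = 380056381/29954760040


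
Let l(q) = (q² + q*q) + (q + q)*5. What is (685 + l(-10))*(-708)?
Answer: -555780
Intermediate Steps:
l(q) = 2*q² + 10*q (l(q) = (q² + q²) + (2*q)*5 = 2*q² + 10*q)
(685 + l(-10))*(-708) = (685 + 2*(-10)*(5 - 10))*(-708) = (685 + 2*(-10)*(-5))*(-708) = (685 + 100)*(-708) = 785*(-708) = -555780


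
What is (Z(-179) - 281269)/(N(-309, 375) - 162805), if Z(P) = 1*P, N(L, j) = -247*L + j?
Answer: 281448/86107 ≈ 3.2686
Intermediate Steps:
N(L, j) = j - 247*L
Z(P) = P
(Z(-179) - 281269)/(N(-309, 375) - 162805) = (-179 - 281269)/((375 - 247*(-309)) - 162805) = -281448/((375 + 76323) - 162805) = -281448/(76698 - 162805) = -281448/(-86107) = -281448*(-1/86107) = 281448/86107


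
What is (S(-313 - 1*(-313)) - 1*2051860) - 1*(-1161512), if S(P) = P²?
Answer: -890348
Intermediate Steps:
(S(-313 - 1*(-313)) - 1*2051860) - 1*(-1161512) = ((-313 - 1*(-313))² - 1*2051860) - 1*(-1161512) = ((-313 + 313)² - 2051860) + 1161512 = (0² - 2051860) + 1161512 = (0 - 2051860) + 1161512 = -2051860 + 1161512 = -890348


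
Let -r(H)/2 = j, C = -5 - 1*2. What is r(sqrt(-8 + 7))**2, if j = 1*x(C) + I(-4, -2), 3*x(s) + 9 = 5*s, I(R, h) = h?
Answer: 10000/9 ≈ 1111.1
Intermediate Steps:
C = -7 (C = -5 - 2 = -7)
x(s) = -3 + 5*s/3 (x(s) = -3 + (5*s)/3 = -3 + 5*s/3)
j = -50/3 (j = 1*(-3 + (5/3)*(-7)) - 2 = 1*(-3 - 35/3) - 2 = 1*(-44/3) - 2 = -44/3 - 2 = -50/3 ≈ -16.667)
r(H) = 100/3 (r(H) = -2*(-50/3) = 100/3)
r(sqrt(-8 + 7))**2 = (100/3)**2 = 10000/9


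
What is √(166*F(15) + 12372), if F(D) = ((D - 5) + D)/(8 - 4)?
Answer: √53638/2 ≈ 115.80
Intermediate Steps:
F(D) = -5/4 + D/2 (F(D) = ((-5 + D) + D)/4 = (-5 + 2*D)*(¼) = -5/4 + D/2)
√(166*F(15) + 12372) = √(166*(-5/4 + (½)*15) + 12372) = √(166*(-5/4 + 15/2) + 12372) = √(166*(25/4) + 12372) = √(2075/2 + 12372) = √(26819/2) = √53638/2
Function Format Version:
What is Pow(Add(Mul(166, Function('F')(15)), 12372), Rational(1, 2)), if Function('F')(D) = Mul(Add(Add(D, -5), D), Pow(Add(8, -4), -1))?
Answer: Mul(Rational(1, 2), Pow(53638, Rational(1, 2))) ≈ 115.80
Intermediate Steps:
Function('F')(D) = Add(Rational(-5, 4), Mul(Rational(1, 2), D)) (Function('F')(D) = Mul(Add(Add(-5, D), D), Pow(4, -1)) = Mul(Add(-5, Mul(2, D)), Rational(1, 4)) = Add(Rational(-5, 4), Mul(Rational(1, 2), D)))
Pow(Add(Mul(166, Function('F')(15)), 12372), Rational(1, 2)) = Pow(Add(Mul(166, Add(Rational(-5, 4), Mul(Rational(1, 2), 15))), 12372), Rational(1, 2)) = Pow(Add(Mul(166, Add(Rational(-5, 4), Rational(15, 2))), 12372), Rational(1, 2)) = Pow(Add(Mul(166, Rational(25, 4)), 12372), Rational(1, 2)) = Pow(Add(Rational(2075, 2), 12372), Rational(1, 2)) = Pow(Rational(26819, 2), Rational(1, 2)) = Mul(Rational(1, 2), Pow(53638, Rational(1, 2)))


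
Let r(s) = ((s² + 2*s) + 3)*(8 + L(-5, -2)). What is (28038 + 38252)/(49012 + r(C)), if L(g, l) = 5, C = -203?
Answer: 6629/57949 ≈ 0.11439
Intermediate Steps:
r(s) = 39 + 13*s² + 26*s (r(s) = ((s² + 2*s) + 3)*(8 + 5) = (3 + s² + 2*s)*13 = 39 + 13*s² + 26*s)
(28038 + 38252)/(49012 + r(C)) = (28038 + 38252)/(49012 + (39 + 13*(-203)² + 26*(-203))) = 66290/(49012 + (39 + 13*41209 - 5278)) = 66290/(49012 + (39 + 535717 - 5278)) = 66290/(49012 + 530478) = 66290/579490 = 66290*(1/579490) = 6629/57949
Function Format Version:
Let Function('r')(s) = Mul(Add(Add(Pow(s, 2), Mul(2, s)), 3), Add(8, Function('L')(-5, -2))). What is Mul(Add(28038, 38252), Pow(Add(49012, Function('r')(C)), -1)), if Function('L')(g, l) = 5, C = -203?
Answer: Rational(6629, 57949) ≈ 0.11439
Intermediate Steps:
Function('r')(s) = Add(39, Mul(13, Pow(s, 2)), Mul(26, s)) (Function('r')(s) = Mul(Add(Add(Pow(s, 2), Mul(2, s)), 3), Add(8, 5)) = Mul(Add(3, Pow(s, 2), Mul(2, s)), 13) = Add(39, Mul(13, Pow(s, 2)), Mul(26, s)))
Mul(Add(28038, 38252), Pow(Add(49012, Function('r')(C)), -1)) = Mul(Add(28038, 38252), Pow(Add(49012, Add(39, Mul(13, Pow(-203, 2)), Mul(26, -203))), -1)) = Mul(66290, Pow(Add(49012, Add(39, Mul(13, 41209), -5278)), -1)) = Mul(66290, Pow(Add(49012, Add(39, 535717, -5278)), -1)) = Mul(66290, Pow(Add(49012, 530478), -1)) = Mul(66290, Pow(579490, -1)) = Mul(66290, Rational(1, 579490)) = Rational(6629, 57949)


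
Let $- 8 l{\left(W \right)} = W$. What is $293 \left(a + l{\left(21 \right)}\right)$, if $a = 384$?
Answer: $\frac{893943}{8} \approx 1.1174 \cdot 10^{5}$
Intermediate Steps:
$l{\left(W \right)} = - \frac{W}{8}$
$293 \left(a + l{\left(21 \right)}\right) = 293 \left(384 - \frac{21}{8}\right) = 293 \cdot \frac{3051}{8} = \frac{893943}{8}$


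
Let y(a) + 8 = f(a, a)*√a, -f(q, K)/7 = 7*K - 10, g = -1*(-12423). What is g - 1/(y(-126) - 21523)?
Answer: 22262071898254/1792004499 + 6244*I*√14/1792004499 ≈ 12423.0 + 1.3037e-5*I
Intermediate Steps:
g = 12423
f(q, K) = 70 - 49*K (f(q, K) = -7*(7*K - 10) = -7*(-10 + 7*K) = 70 - 49*K)
y(a) = -8 + √a*(70 - 49*a) (y(a) = -8 + (70 - 49*a)*√a = -8 + √a*(70 - 49*a))
g - 1/(y(-126) - 21523) = 12423 - 1/((-8 + √(-126)*(70 - 49*(-126))) - 21523) = 12423 - 1/((-8 + (3*I*√14)*(70 + 6174)) - 21523) = 12423 - 1/((-8 + (3*I*√14)*6244) - 21523) = 12423 - 1/((-8 + 18732*I*√14) - 21523) = 12423 - 1/(-21531 + 18732*I*√14)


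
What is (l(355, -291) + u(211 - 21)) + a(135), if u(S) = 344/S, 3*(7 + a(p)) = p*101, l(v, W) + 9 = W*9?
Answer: 181622/95 ≈ 1911.8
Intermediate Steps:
l(v, W) = -9 + 9*W (l(v, W) = -9 + W*9 = -9 + 9*W)
a(p) = -7 + 101*p/3 (a(p) = -7 + (p*101)/3 = -7 + (101*p)/3 = -7 + 101*p/3)
(l(355, -291) + u(211 - 21)) + a(135) = ((-9 + 9*(-291)) + 344/(211 - 21)) + (-7 + (101/3)*135) = ((-9 - 2619) + 344/190) + (-7 + 4545) = (-2628 + 344*(1/190)) + 4538 = (-2628 + 172/95) + 4538 = -249488/95 + 4538 = 181622/95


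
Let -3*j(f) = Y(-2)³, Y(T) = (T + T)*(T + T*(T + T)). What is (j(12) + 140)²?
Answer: 22543504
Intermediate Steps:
Y(T) = 2*T*(T + 2*T²) (Y(T) = (2*T)*(T + T*(2*T)) = (2*T)*(T + 2*T²) = 2*T*(T + 2*T²))
j(f) = 4608 (j(f) = -64*(2 + 4*(-2))³/3 = -64*(2 - 8)³/3 = -(4*(-6))³/3 = -⅓*(-24)³ = -⅓*(-13824) = 4608)
(j(12) + 140)² = (4608 + 140)² = 4748² = 22543504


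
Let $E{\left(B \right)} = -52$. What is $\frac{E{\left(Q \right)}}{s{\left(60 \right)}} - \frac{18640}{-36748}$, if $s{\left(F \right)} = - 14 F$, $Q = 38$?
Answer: $\frac{1098031}{1929270} \approx 0.56914$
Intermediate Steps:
$\frac{E{\left(Q \right)}}{s{\left(60 \right)}} - \frac{18640}{-36748} = - \frac{52}{\left(-14\right) 60} - \frac{18640}{-36748} = - \frac{52}{-840} - - \frac{4660}{9187} = \left(-52\right) \left(- \frac{1}{840}\right) + \frac{4660}{9187} = \frac{13}{210} + \frac{4660}{9187} = \frac{1098031}{1929270}$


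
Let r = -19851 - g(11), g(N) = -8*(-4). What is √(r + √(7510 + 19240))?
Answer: √(-19883 + 5*√1070) ≈ 140.43*I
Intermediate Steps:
g(N) = 32
r = -19883 (r = -19851 - 1*32 = -19851 - 32 = -19883)
√(r + √(7510 + 19240)) = √(-19883 + √(7510 + 19240)) = √(-19883 + √26750) = √(-19883 + 5*√1070)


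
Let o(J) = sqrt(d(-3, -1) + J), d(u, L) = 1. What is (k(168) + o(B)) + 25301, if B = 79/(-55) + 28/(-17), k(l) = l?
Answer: 25469 + 2*I*sqrt(455345)/935 ≈ 25469.0 + 1.4434*I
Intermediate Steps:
B = -2883/935 (B = 79*(-1/55) + 28*(-1/17) = -79/55 - 28/17 = -2883/935 ≈ -3.0834)
o(J) = sqrt(1 + J)
(k(168) + o(B)) + 25301 = (168 + sqrt(1 - 2883/935)) + 25301 = (168 + sqrt(-1948/935)) + 25301 = (168 + 2*I*sqrt(455345)/935) + 25301 = 25469 + 2*I*sqrt(455345)/935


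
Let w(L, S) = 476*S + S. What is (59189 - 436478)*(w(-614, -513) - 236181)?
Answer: 181431488898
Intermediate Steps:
w(L, S) = 477*S
(59189 - 436478)*(w(-614, -513) - 236181) = (59189 - 436478)*(477*(-513) - 236181) = -377289*(-244701 - 236181) = -377289*(-480882) = 181431488898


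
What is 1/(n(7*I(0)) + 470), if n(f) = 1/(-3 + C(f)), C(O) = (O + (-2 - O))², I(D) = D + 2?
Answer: 1/471 ≈ 0.0021231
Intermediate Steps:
I(D) = 2 + D
C(O) = 4 (C(O) = (-2)² = 4)
n(f) = 1 (n(f) = 1/(-3 + 4) = 1/1 = 1)
1/(n(7*I(0)) + 470) = 1/(1 + 470) = 1/471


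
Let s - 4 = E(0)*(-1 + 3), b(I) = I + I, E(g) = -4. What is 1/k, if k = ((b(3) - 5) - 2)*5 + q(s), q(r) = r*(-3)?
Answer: ⅐ ≈ 0.14286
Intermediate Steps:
b(I) = 2*I
s = -4 (s = 4 - 4*(-1 + 3) = 4 - 4*2 = 4 - 8 = -4)
q(r) = -3*r
k = 7 (k = ((2*3 - 5) - 2)*5 - 3*(-4) = ((6 - 5) - 2)*5 + 12 = (1 - 2)*5 + 12 = -1*5 + 12 = -5 + 12 = 7)
1/k = 1/7 = ⅐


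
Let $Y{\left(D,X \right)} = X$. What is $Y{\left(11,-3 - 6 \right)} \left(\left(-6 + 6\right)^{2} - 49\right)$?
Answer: $441$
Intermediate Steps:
$Y{\left(11,-3 - 6 \right)} \left(\left(-6 + 6\right)^{2} - 49\right) = \left(-3 - 6\right) \left(\left(-6 + 6\right)^{2} - 49\right) = - 9 \left(0^{2} - 49\right) = - 9 \left(0 - 49\right) = \left(-9\right) \left(-49\right) = 441$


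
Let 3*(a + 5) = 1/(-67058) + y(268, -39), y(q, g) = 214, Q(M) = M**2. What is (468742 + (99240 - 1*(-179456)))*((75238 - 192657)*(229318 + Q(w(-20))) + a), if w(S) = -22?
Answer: -676219912178701686683/33529 ≈ -2.0168e+16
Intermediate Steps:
a = 13344541/201174 (a = -5 + (1/(-67058) + 214)/3 = -5 + (-1/67058 + 214)/3 = -5 + (1/3)*(14350411/67058) = -5 + 14350411/201174 = 13344541/201174 ≈ 66.333)
(468742 + (99240 - 1*(-179456)))*((75238 - 192657)*(229318 + Q(w(-20))) + a) = (468742 + (99240 - 1*(-179456)))*((75238 - 192657)*(229318 + (-22)**2) + 13344541/201174) = (468742 + (99240 + 179456))*(-117419*(229318 + 484) + 13344541/201174) = (468742 + 278696)*(-117419*229802 + 13344541/201174) = 747438*(-26983121038 + 13344541/201174) = 747438*(-5428302378354071/201174) = -676219912178701686683/33529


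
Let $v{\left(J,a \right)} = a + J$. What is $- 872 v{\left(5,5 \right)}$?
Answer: $-8720$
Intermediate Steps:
$v{\left(J,a \right)} = J + a$
$- 872 v{\left(5,5 \right)} = - 872 \left(5 + 5\right) = \left(-872\right) 10 = -8720$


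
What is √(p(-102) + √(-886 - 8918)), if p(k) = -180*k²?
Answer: √(-1872720 + 2*I*√2451) ≈ 0.036 + 1368.5*I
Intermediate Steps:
√(p(-102) + √(-886 - 8918)) = √(-180*(-102)² + √(-886 - 8918)) = √(-180*10404 + √(-9804)) = √(-1872720 + 2*I*√2451)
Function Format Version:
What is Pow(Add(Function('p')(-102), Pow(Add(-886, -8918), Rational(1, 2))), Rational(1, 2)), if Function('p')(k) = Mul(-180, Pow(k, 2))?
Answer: Pow(Add(-1872720, Mul(2, I, Pow(2451, Rational(1, 2)))), Rational(1, 2)) ≈ Add(0.036, Mul(1368.5, I))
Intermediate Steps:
Pow(Add(Function('p')(-102), Pow(Add(-886, -8918), Rational(1, 2))), Rational(1, 2)) = Pow(Add(Mul(-180, Pow(-102, 2)), Pow(Add(-886, -8918), Rational(1, 2))), Rational(1, 2)) = Pow(Add(Mul(-180, 10404), Pow(-9804, Rational(1, 2))), Rational(1, 2)) = Pow(Add(-1872720, Mul(2, I, Pow(2451, Rational(1, 2)))), Rational(1, 2))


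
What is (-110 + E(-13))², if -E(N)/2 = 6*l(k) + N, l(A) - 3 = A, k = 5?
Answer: 32400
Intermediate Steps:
l(A) = 3 + A
E(N) = -96 - 2*N (E(N) = -2*(6*(3 + 5) + N) = -2*(6*8 + N) = -2*(48 + N) = -96 - 2*N)
(-110 + E(-13))² = (-110 + (-96 - 2*(-13)))² = (-110 + (-96 + 26))² = (-110 - 70)² = (-180)² = 32400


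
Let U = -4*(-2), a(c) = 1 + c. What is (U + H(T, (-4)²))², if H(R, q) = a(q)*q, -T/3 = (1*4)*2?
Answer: 78400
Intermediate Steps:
U = 8
T = -24 (T = -3*1*4*2 = -12*2 = -3*8 = -24)
H(R, q) = q*(1 + q) (H(R, q) = (1 + q)*q = q*(1 + q))
(U + H(T, (-4)²))² = (8 + (-4)²*(1 + (-4)²))² = (8 + 16*(1 + 16))² = (8 + 16*17)² = (8 + 272)² = 280² = 78400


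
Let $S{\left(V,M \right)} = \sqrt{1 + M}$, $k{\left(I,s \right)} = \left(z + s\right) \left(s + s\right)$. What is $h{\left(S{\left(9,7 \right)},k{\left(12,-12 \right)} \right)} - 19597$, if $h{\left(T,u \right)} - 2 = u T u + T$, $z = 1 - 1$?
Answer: $-19595 + 165890 \sqrt{2} \approx 2.1501 \cdot 10^{5}$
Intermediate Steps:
$z = 0$
$k{\left(I,s \right)} = 2 s^{2}$ ($k{\left(I,s \right)} = \left(0 + s\right) \left(s + s\right) = s 2 s = 2 s^{2}$)
$h{\left(T,u \right)} = 2 + T + T u^{2}$ ($h{\left(T,u \right)} = 2 + \left(u T u + T\right) = 2 + \left(T u u + T\right) = 2 + \left(T u^{2} + T\right) = 2 + \left(T + T u^{2}\right) = 2 + T + T u^{2}$)
$h{\left(S{\left(9,7 \right)},k{\left(12,-12 \right)} \right)} - 19597 = \left(2 + \sqrt{1 + 7} + \sqrt{1 + 7} \left(2 \left(-12\right)^{2}\right)^{2}\right) - 19597 = \left(2 + \sqrt{8} + \sqrt{8} \left(2 \cdot 144\right)^{2}\right) - 19597 = \left(2 + 2 \sqrt{2} + 2 \sqrt{2} \cdot 288^{2}\right) - 19597 = \left(2 + 2 \sqrt{2} + 2 \sqrt{2} \cdot 82944\right) - 19597 = \left(2 + 2 \sqrt{2} + 165888 \sqrt{2}\right) - 19597 = \left(2 + 165890 \sqrt{2}\right) - 19597 = -19595 + 165890 \sqrt{2}$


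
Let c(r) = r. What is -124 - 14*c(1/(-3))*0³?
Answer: -124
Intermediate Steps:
-124 - 14*c(1/(-3))*0³ = -124 - 14/(-3)*0³ = -124 - 14*(-⅓)*0 = -124 + (14/3)*0 = -124 + 0 = -124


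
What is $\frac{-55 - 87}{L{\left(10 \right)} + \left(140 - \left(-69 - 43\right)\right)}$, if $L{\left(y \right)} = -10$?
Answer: $- \frac{71}{121} \approx -0.58678$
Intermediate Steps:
$\frac{-55 - 87}{L{\left(10 \right)} + \left(140 - \left(-69 - 43\right)\right)} = \frac{-55 - 87}{-10 + \left(140 - \left(-69 - 43\right)\right)} = - \frac{142}{-10 + \left(140 - -112\right)} = - \frac{142}{-10 + \left(140 + 112\right)} = - \frac{142}{-10 + 252} = - \frac{142}{242} = \left(-142\right) \frac{1}{242} = - \frac{71}{121}$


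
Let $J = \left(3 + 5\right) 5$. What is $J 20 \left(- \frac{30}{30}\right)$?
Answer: $-800$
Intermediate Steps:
$J = 40$ ($J = 8 \cdot 5 = 40$)
$J 20 \left(- \frac{30}{30}\right) = 40 \cdot 20 \left(- \frac{30}{30}\right) = 40 \cdot 20 \left(\left(-30\right) \frac{1}{30}\right) = 40 \cdot 20 \left(-1\right) = 40 \left(-20\right) = -800$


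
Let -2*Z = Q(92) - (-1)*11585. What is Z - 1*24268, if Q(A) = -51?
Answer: -30035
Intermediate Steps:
Z = -5767 (Z = -(-51 - (-1)*11585)/2 = -(-51 - 1*(-11585))/2 = -(-51 + 11585)/2 = -½*11534 = -5767)
Z - 1*24268 = -5767 - 1*24268 = -5767 - 24268 = -30035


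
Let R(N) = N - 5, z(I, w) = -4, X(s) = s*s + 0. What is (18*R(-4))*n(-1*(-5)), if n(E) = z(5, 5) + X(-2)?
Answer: 0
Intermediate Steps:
X(s) = s**2 (X(s) = s**2 + 0 = s**2)
n(E) = 0 (n(E) = -4 + (-2)**2 = -4 + 4 = 0)
R(N) = -5 + N
(18*R(-4))*n(-1*(-5)) = (18*(-5 - 4))*0 = (18*(-9))*0 = -162*0 = 0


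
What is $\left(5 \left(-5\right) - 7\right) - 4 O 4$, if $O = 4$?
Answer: $2048$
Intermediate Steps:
$\left(5 \left(-5\right) - 7\right) - 4 O 4 = \left(5 \left(-5\right) - 7\right) \left(-4\right) 4 \cdot 4 = \left(-25 - 7\right) \left(\left(-16\right) 4\right) = \left(-32\right) \left(-64\right) = 2048$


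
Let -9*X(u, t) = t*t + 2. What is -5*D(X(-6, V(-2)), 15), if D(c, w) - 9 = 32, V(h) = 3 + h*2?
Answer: -205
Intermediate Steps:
V(h) = 3 + 2*h
X(u, t) = -2/9 - t²/9 (X(u, t) = -(t*t + 2)/9 = -(t² + 2)/9 = -(2 + t²)/9 = -2/9 - t²/9)
D(c, w) = 41 (D(c, w) = 9 + 32 = 41)
-5*D(X(-6, V(-2)), 15) = -5*41 = -205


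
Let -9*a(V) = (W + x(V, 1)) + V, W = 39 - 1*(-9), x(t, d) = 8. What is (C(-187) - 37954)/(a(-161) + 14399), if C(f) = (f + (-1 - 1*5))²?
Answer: -2115/43232 ≈ -0.048922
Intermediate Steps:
W = 48 (W = 39 + 9 = 48)
C(f) = (-6 + f)² (C(f) = (f + (-1 - 5))² = (f - 6)² = (-6 + f)²)
a(V) = -56/9 - V/9 (a(V) = -((48 + 8) + V)/9 = -(56 + V)/9 = -56/9 - V/9)
(C(-187) - 37954)/(a(-161) + 14399) = ((-6 - 187)² - 37954)/((-56/9 - ⅑*(-161)) + 14399) = ((-193)² - 37954)/((-56/9 + 161/9) + 14399) = (37249 - 37954)/(35/3 + 14399) = -705/43232/3 = -705*3/43232 = -2115/43232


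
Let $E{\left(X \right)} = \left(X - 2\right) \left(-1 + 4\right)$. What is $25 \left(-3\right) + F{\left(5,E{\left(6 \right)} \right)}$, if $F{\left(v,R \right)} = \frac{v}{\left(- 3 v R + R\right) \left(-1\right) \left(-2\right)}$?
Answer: $- \frac{25205}{336} \approx -75.015$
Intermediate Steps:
$E{\left(X \right)} = -6 + 3 X$ ($E{\left(X \right)} = \left(-2 + X\right) 3 = -6 + 3 X$)
$F{\left(v,R \right)} = \frac{v}{2 R - 6 R v}$ ($F{\left(v,R \right)} = \frac{v}{\left(- 3 R v + R\right) \left(-1\right) \left(-2\right)} = \frac{v}{\left(R - 3 R v\right) \left(-1\right) \left(-2\right)} = \frac{v}{\left(- R + 3 R v\right) \left(-2\right)} = \frac{v}{2 R - 6 R v}$)
$25 \left(-3\right) + F{\left(5,E{\left(6 \right)} \right)} = 25 \left(-3\right) - \frac{5}{2 \left(-6 + 3 \cdot 6\right) \left(-1 + 3 \cdot 5\right)} = -75 - \frac{5}{2 \left(-6 + 18\right) \left(-1 + 15\right)} = -75 - \frac{5}{2 \cdot 12 \cdot 14} = -75 - \frac{5}{2} \cdot \frac{1}{12} \cdot \frac{1}{14} = -75 - \frac{5}{336} = - \frac{25205}{336}$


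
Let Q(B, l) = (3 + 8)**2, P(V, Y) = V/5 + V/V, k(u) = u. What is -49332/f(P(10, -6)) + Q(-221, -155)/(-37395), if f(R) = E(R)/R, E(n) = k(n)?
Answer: -1844770261/37395 ≈ -49332.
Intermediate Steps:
E(n) = n
P(V, Y) = 1 + V/5 (P(V, Y) = V*(1/5) + 1 = V/5 + 1 = 1 + V/5)
f(R) = 1 (f(R) = R/R = 1)
Q(B, l) = 121 (Q(B, l) = 11**2 = 121)
-49332/f(P(10, -6)) + Q(-221, -155)/(-37395) = -49332/1 + 121/(-37395) = -49332*1 + 121*(-1/37395) = -49332 - 121/37395 = -1844770261/37395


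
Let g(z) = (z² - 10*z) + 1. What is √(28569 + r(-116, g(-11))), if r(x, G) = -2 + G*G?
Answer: √82391 ≈ 287.04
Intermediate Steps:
g(z) = 1 + z² - 10*z
r(x, G) = -2 + G²
√(28569 + r(-116, g(-11))) = √(28569 + (-2 + (1 + (-11)² - 10*(-11))²)) = √(28569 + (-2 + (1 + 121 + 110)²)) = √(28569 + (-2 + 232²)) = √(28569 + (-2 + 53824)) = √(28569 + 53822) = √82391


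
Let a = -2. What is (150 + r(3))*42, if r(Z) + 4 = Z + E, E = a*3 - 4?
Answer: 5838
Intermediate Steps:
E = -10 (E = -2*3 - 4 = -6 - 4 = -10)
r(Z) = -14 + Z (r(Z) = -4 + (Z - 10) = -4 + (-10 + Z) = -14 + Z)
(150 + r(3))*42 = (150 + (-14 + 3))*42 = (150 - 11)*42 = 139*42 = 5838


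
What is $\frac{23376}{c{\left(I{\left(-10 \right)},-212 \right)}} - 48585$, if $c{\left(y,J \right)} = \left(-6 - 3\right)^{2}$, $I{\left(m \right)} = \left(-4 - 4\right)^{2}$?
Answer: $- \frac{1304003}{27} \approx -48296.0$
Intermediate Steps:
$I{\left(m \right)} = 64$ ($I{\left(m \right)} = \left(-8\right)^{2} = 64$)
$c{\left(y,J \right)} = 81$ ($c{\left(y,J \right)} = \left(-9\right)^{2} = 81$)
$\frac{23376}{c{\left(I{\left(-10 \right)},-212 \right)}} - 48585 = \frac{23376}{81} - 48585 = 23376 \cdot \frac{1}{81} - 48585 = \frac{7792}{27} - 48585 = - \frac{1304003}{27}$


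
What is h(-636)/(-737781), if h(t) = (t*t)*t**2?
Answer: -54539004672/245927 ≈ -2.2177e+5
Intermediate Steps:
h(t) = t**4 (h(t) = t**2*t**2 = t**4)
h(-636)/(-737781) = (-636)**4/(-737781) = 163617014016*(-1/737781) = -54539004672/245927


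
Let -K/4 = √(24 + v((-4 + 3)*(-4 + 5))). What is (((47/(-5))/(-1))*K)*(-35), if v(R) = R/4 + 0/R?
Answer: 658*√95 ≈ 6413.4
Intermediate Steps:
v(R) = R/4 (v(R) = R*(¼) + 0 = R/4 + 0 = R/4)
K = -2*√95 (K = -4*√(24 + ((-4 + 3)*(-4 + 5))/4) = -4*√(24 + (-1*1)/4) = -4*√(24 + (¼)*(-1)) = -4*√(24 - ¼) = -2*√95 ≈ -19.494)
(((47/(-5))/(-1))*K)*(-35) = (((47/(-5))/(-1))*(-2*√95))*(-35) = (((47*(-⅕))*(-1))*(-2*√95))*(-35) = ((-47/5*(-1))*(-2*√95))*(-35) = (47*(-2*√95)/5)*(-35) = -94*√95/5*(-35) = 658*√95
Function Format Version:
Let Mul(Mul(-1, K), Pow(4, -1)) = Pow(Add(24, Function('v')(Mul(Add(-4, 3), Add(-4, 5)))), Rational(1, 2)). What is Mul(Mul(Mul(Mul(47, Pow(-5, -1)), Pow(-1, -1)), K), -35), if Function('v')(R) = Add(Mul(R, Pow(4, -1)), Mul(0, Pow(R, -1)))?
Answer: Mul(658, Pow(95, Rational(1, 2))) ≈ 6413.4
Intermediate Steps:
Function('v')(R) = Mul(Rational(1, 4), R) (Function('v')(R) = Add(Mul(R, Rational(1, 4)), 0) = Add(Mul(Rational(1, 4), R), 0) = Mul(Rational(1, 4), R))
K = Mul(-2, Pow(95, Rational(1, 2))) (K = Mul(-4, Pow(Add(24, Mul(Rational(1, 4), Mul(Add(-4, 3), Add(-4, 5)))), Rational(1, 2))) = Mul(-4, Pow(Add(24, Mul(Rational(1, 4), Mul(-1, 1))), Rational(1, 2))) = Mul(-4, Pow(Add(24, Mul(Rational(1, 4), -1)), Rational(1, 2))) = Mul(-4, Pow(Add(24, Rational(-1, 4)), Rational(1, 2))) = Mul(-4, Pow(Rational(95, 4), Rational(1, 2))) = Mul(-4, Mul(Rational(1, 2), Pow(95, Rational(1, 2)))) = Mul(-2, Pow(95, Rational(1, 2))) ≈ -19.494)
Mul(Mul(Mul(Mul(47, Pow(-5, -1)), Pow(-1, -1)), K), -35) = Mul(Mul(Mul(Mul(47, Pow(-5, -1)), Pow(-1, -1)), Mul(-2, Pow(95, Rational(1, 2)))), -35) = Mul(Mul(Mul(Mul(47, Rational(-1, 5)), -1), Mul(-2, Pow(95, Rational(1, 2)))), -35) = Mul(Mul(Mul(Rational(-47, 5), -1), Mul(-2, Pow(95, Rational(1, 2)))), -35) = Mul(Mul(Rational(47, 5), Mul(-2, Pow(95, Rational(1, 2)))), -35) = Mul(Mul(Rational(-94, 5), Pow(95, Rational(1, 2))), -35) = Mul(658, Pow(95, Rational(1, 2)))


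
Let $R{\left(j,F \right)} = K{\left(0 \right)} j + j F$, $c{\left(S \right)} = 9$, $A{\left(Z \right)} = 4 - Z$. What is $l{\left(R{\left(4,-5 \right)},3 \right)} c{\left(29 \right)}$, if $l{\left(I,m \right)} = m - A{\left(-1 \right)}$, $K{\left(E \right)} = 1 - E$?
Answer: $-18$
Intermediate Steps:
$R{\left(j,F \right)} = j + F j$ ($R{\left(j,F \right)} = \left(1 - 0\right) j + j F = \left(1 + 0\right) j + F j = 1 j + F j = j + F j$)
$l{\left(I,m \right)} = -5 + m$ ($l{\left(I,m \right)} = m - \left(4 - -1\right) = m - \left(4 + 1\right) = m - 5 = -5 + m$)
$l{\left(R{\left(4,-5 \right)},3 \right)} c{\left(29 \right)} = \left(-5 + 3\right) 9 = \left(-2\right) 9 = -18$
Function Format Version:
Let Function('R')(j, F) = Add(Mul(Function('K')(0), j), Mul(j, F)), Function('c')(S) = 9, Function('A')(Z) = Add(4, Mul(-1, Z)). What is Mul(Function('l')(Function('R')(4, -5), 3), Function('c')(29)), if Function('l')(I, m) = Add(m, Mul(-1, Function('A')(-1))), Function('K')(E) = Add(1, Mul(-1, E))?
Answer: -18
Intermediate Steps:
Function('R')(j, F) = Add(j, Mul(F, j)) (Function('R')(j, F) = Add(Mul(Add(1, Mul(-1, 0)), j), Mul(j, F)) = Add(Mul(Add(1, 0), j), Mul(F, j)) = Add(Mul(1, j), Mul(F, j)) = Add(j, Mul(F, j)))
Function('l')(I, m) = Add(-5, m) (Function('l')(I, m) = Add(m, Mul(-1, Add(4, Mul(-1, -1)))) = Add(m, Mul(-1, Add(4, 1))) = Add(m, Mul(-1, 5)) = Add(m, -5) = Add(-5, m))
Mul(Function('l')(Function('R')(4, -5), 3), Function('c')(29)) = Mul(Add(-5, 3), 9) = Mul(-2, 9) = -18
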